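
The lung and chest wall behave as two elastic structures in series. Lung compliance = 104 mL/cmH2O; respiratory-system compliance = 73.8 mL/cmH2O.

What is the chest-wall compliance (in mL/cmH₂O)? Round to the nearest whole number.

254

1/Ccw = 1/Crs − 1/CL.
1/Ccw = 1/73.8 − 1/104 = 0.003935.
Ccw = 254.13 mL/cmH2O.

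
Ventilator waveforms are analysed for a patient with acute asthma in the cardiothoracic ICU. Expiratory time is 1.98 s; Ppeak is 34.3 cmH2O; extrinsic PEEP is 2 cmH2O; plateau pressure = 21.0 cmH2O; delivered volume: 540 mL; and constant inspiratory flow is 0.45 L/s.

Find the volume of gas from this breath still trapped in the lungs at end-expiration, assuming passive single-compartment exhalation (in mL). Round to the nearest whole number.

51

R = (PIP − Pplat)/V̇ = (34.3 − 21.0) / 0.45 = 13.3/0.45 = 29.556 cmH2O·s/L.
C = Vt/(Pplat − PEEP) = 540.0 / (21.0 − 2) = 540.0/19.0 = 28.421 mL/cmH2O.
τ = R × C = 29.556 × 0.02842 L/cmH2O = 0.84 s.
Fraction remaining = e^(−Te/τ) = e^(−1.98/0.84) = 0.09469.
Trapped volume = 540.0 × 0.09469 = 51.133 mL.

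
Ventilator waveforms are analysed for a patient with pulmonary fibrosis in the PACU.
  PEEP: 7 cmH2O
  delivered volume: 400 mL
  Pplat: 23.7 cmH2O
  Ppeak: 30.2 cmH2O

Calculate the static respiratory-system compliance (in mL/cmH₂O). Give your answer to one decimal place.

Cstat = Vt / (Pplat − PEEP) = 400 / (23.7 − 7) = 400 / 16.7 = 23.952 mL/cmH2O.

24.0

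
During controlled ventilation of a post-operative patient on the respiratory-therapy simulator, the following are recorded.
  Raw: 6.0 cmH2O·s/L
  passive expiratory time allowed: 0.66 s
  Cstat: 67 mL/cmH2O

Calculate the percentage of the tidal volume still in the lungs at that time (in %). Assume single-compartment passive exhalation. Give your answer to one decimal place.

τ = R × C = 6.0 × 67 mL/cmH2O = 6.0 × 0.067 L/cmH2O = 0.402 s.
Passive exhalation: V(t)/V₀ = e^(−t/τ) = e^(−0.66/0.402) = 0.1936.
Fraction remaining = 0.1936 → 19.36%.

19.4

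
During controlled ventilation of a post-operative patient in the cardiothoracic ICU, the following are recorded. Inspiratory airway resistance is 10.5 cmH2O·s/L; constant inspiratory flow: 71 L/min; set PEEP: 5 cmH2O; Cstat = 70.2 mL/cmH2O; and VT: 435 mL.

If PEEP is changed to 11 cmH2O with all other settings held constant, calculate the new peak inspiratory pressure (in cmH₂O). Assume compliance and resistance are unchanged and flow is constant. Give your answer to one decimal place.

29.6

Flow: 71 L/min ÷ 60 = 1.1833 L/s.
PIP = Vt/C + R·V̇ + PEEP (constant-flow equation of motion).
Only the baseline term changes: ΔPIP = ΔPEEP = 11 − 5 = 6.0 cmH2O.
Original PIP = 435/70.2 + 10.5×1.1833 + 5 = 23.621 cmH2O; new PIP = 23.621 + (6.0) = 29.621 cmH2O.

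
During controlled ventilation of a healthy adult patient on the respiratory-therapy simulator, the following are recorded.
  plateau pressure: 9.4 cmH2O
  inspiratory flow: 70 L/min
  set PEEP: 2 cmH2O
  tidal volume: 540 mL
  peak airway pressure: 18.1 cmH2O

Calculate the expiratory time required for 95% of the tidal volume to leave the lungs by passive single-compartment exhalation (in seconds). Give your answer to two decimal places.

1.63

Flow: 70 L/min ÷ 60 = 1.1667 L/s.
R = (PIP − Pplat)/V̇ = (18.1 − 9.4) / 1.1667 = 8.7/1.1667 = 7.457 cmH2O·s/L.
C = Vt/(Pplat − PEEP) = 540.0 / (9.4 − 2) = 540.0/7.4 = 72.973 mL/cmH2O.
τ = R × C = 7.457 × 0.07297 L/cmH2O = 0.5441 s.
t = −τ·ln(1 − 0.95) = −0.5441·ln(0.05) = 1.63 s.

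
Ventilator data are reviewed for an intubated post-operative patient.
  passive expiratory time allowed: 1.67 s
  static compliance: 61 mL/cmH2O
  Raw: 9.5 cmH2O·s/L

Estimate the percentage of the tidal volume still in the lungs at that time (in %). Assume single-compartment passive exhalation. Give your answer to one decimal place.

5.6

τ = R × C = 9.5 × 61 mL/cmH2O = 9.5 × 0.061 L/cmH2O = 0.5795 s.
Passive exhalation: V(t)/V₀ = e^(−t/τ) = e^(−1.67/0.5795) = 0.05603.
Fraction remaining = 0.05603 → 5.603%.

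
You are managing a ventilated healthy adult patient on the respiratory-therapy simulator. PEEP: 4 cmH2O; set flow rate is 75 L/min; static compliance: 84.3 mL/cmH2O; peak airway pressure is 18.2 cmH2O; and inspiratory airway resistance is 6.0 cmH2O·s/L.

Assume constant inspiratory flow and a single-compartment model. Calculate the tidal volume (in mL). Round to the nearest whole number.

Flow: 75 L/min ÷ 60 = 1.25 L/s.
Equation of motion (constant flow): PIP = Vt/C + R·V̇ + PEEP.
Vt/C = PIP − R·V̇ − PEEP = 18.2 − 7.5 − 4 = 6.7 cmH2O.
Vt = C × 6.7 = 84.3 × 6.7 = 564.81 mL.

565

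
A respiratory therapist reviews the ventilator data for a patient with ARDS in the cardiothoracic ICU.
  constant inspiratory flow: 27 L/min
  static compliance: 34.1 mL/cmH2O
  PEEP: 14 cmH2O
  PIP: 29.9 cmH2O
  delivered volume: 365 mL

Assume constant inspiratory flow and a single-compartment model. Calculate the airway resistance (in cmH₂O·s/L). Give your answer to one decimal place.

11.5

Flow: 27 L/min ÷ 60 = 0.45 L/s.
Equation of motion (constant flow): PIP = Vt/C + R·V̇ + PEEP.
R·V̇ = PIP − Vt/C − PEEP = 29.9 − 365/34.1 − 14 = 29.9 − 10.704 − 14 = 5.196 cmH2O.
R = 5.196 / 0.45 = 11.547 cmH2O·s/L.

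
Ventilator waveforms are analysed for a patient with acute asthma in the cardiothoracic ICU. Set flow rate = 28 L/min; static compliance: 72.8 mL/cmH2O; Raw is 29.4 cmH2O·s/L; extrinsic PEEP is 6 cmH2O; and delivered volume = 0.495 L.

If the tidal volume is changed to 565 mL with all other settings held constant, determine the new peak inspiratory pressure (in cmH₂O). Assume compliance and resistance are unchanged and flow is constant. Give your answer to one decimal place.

Flow: 28 L/min ÷ 60 = 0.4667 L/s.
PIP = Vt/C + R·V̇ + PEEP (constant-flow equation of motion).
Only the elastic term changes: ΔPIP = ΔVt / C = (565 − 495) / 72.8 = 0.9615 cmH2O.
Original PIP = 495/72.8 + 29.4×0.4667 + 6 = 26.52 cmH2O; new PIP = 26.52 + (0.9615) = 27.482 cmH2O.

27.5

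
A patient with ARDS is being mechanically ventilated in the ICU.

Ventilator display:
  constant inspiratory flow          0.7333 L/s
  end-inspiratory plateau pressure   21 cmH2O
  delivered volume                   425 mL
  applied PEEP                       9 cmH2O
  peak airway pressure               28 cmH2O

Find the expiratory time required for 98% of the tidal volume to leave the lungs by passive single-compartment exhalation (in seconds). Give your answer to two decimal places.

R = (PIP − Pplat)/V̇ = (28 − 21) / 0.7333 = 7.0/0.7333 = 9.546 cmH2O·s/L.
C = Vt/(Pplat − PEEP) = 425.0 / (21 − 9) = 425.0/12.0 = 35.417 mL/cmH2O.
τ = R × C = 9.546 × 0.03542 L/cmH2O = 0.3381 s.
t = −τ·ln(1 − 0.98) = −0.3381·ln(0.02) = 1.323 s.

1.32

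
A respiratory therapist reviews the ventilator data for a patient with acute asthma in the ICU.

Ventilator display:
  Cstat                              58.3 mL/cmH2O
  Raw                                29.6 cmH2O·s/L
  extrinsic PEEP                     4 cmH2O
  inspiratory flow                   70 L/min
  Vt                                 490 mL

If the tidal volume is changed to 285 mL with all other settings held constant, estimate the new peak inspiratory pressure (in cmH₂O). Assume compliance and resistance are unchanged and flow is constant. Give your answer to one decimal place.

Flow: 70 L/min ÷ 60 = 1.1667 L/s.
PIP = Vt/C + R·V̇ + PEEP (constant-flow equation of motion).
Only the elastic term changes: ΔPIP = ΔVt / C = (285 − 490) / 58.3 = -3.516 cmH2O.
Original PIP = 490/58.3 + 29.6×1.1667 + 4 = 46.939 cmH2O; new PIP = 46.939 + (-3.516) = 43.423 cmH2O.

43.4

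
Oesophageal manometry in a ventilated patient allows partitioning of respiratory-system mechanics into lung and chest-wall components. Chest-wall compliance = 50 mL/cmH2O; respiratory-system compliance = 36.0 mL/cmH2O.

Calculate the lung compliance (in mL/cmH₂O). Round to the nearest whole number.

129

1/CL = 1/Crs − 1/Ccw.
1/CL = 1/36.0 − 1/50 = 0.007778.
CL = 128.57 mL/cmH2O.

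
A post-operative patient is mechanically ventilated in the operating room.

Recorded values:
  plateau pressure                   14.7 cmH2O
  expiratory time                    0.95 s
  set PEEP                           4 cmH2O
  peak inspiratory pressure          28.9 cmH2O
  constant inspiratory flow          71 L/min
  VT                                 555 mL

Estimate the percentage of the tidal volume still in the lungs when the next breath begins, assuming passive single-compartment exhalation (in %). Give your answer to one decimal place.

21.7

Flow: 71 L/min ÷ 60 = 1.1833 L/s.
R = (PIP − Pplat)/V̇ = (28.9 − 14.7) / 1.1833 = 14.2/1.1833 = 12.0 cmH2O·s/L.
C = Vt/(Pplat − PEEP) = 555.0 / (14.7 − 4) = 555.0/10.7 = 51.869 mL/cmH2O.
τ = R × C = 12.0 × 0.05187 L/cmH2O = 0.6224 s.
Fraction remaining at end-expiration = e^(−Te/τ) = e^(−0.95/0.6224) = 0.2173 → 21.73%.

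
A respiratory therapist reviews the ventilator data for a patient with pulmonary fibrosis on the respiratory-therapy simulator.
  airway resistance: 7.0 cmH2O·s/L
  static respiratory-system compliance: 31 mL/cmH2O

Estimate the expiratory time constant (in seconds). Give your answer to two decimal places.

τ = R × C = 7.0 × 31 mL/cmH2O = 7.0 × 0.031 L/cmH2O = 0.217 s.

0.22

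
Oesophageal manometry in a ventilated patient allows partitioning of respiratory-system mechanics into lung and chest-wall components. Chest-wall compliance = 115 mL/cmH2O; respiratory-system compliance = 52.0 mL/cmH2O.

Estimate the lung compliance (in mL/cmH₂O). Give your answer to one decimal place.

1/CL = 1/Crs − 1/Ccw.
1/CL = 1/52.0 − 1/115 = 0.01054.
CL = 94.877 mL/cmH2O.

94.9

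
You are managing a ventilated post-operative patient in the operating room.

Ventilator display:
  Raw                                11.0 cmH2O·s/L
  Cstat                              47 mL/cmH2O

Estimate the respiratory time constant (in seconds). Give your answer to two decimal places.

τ = R × C = 11.0 × 47 mL/cmH2O = 11.0 × 0.047 L/cmH2O = 0.517 s.

0.52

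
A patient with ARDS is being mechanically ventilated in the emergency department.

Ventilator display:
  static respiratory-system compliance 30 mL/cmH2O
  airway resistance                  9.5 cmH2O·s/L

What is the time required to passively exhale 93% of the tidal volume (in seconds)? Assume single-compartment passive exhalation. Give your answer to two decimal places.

τ = R × C = 9.5 × 30 mL/cmH2O = 9.5 × 0.030 L/cmH2O = 0.285 s.
Exhaled fraction f = 1 − e^(−t/τ) → t = −τ·ln(1 − f) = −0.285·ln(0.07) = 0.7579 s.

0.76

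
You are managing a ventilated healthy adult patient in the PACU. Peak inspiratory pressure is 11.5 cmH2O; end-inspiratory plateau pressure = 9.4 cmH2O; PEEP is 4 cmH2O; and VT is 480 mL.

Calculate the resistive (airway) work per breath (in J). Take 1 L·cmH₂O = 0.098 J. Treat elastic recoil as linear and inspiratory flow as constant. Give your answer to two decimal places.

With constant inspiratory flow the resistive pressure is constant at PIP − Pplat = 11.5 − 9.4 = 2.1 cmH2O, so resistive work = 2.1 × 0.480 = 1.008 L·cmH2O.
× 0.098 J/(L·cmH2O) → 0.09878 J.

0.10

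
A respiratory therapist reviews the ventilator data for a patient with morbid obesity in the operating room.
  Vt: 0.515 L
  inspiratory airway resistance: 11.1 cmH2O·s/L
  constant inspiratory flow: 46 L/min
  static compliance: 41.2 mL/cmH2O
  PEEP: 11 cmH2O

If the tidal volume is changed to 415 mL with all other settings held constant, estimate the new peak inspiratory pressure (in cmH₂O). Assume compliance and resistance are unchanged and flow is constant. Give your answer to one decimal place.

Flow: 46 L/min ÷ 60 = 0.7667 L/s.
PIP = Vt/C + R·V̇ + PEEP (constant-flow equation of motion).
Only the elastic term changes: ΔPIP = ΔVt / C = (415 − 515) / 41.2 = -2.427 cmH2O.
Original PIP = 515/41.2 + 11.1×0.7667 + 11 = 32.01 cmH2O; new PIP = 32.01 + (-2.427) = 29.583 cmH2O.

29.6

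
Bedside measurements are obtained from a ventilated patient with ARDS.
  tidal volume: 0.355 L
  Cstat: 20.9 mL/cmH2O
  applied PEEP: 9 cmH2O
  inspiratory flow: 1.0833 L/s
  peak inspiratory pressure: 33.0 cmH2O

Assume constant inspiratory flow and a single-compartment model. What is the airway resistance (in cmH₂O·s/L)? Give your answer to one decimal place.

6.5

Equation of motion (constant flow): PIP = Vt/C + R·V̇ + PEEP.
R·V̇ = PIP − Vt/C − PEEP = 33.0 − 355/20.9 − 9 = 33.0 − 16.986 − 9 = 7.014 cmH2O.
R = 7.014 / 1.0833 = 6.475 cmH2O·s/L.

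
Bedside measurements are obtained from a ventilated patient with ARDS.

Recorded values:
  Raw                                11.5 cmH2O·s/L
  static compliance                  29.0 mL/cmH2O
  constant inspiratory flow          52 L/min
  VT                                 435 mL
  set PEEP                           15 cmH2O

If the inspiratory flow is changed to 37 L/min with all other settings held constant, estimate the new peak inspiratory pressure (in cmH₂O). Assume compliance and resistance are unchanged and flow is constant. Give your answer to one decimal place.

Flow: 52 L/min ÷ 60 = 0.8667 L/s.
New flow: 37 L/min ÷ 60 = 0.6167 L/s.
PIP = Vt/C + R·V̇ + PEEP (constant-flow equation of motion).
Only the resistive term changes: ΔPIP = R × ΔV̇ = 11.5 × (0.6167 − 0.8667) = 11.5 × -0.25 = -2.875 cmH2O.
Original PIP = 435/29.0 + 11.5×0.8667 + 15 = 39.967 cmH2O; new PIP = 39.967 + (-2.875) = 37.092 cmH2O.

37.1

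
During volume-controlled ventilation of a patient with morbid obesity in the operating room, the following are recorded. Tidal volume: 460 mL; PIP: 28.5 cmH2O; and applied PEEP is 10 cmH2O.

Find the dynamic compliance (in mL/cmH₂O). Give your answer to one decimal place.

24.9

Dynamic compliance = Vt / (PIP − PEEP) = 460 / (28.5 − 10) = 460 / 18.5 = 24.865 mL/cmH2O.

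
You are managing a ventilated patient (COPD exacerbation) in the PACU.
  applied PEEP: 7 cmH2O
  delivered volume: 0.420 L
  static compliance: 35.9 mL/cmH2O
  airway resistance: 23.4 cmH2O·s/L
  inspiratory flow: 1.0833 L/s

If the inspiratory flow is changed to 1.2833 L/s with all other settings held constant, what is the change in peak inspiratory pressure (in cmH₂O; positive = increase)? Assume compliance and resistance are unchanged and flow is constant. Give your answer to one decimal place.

4.7

PIP = Vt/C + R·V̇ + PEEP (constant-flow equation of motion).
Only the resistive term changes: ΔPIP = R × ΔV̇ = 23.4 × (1.2833 − 1.0833) = 23.4 × 0.2 = 4.68 cmH2O.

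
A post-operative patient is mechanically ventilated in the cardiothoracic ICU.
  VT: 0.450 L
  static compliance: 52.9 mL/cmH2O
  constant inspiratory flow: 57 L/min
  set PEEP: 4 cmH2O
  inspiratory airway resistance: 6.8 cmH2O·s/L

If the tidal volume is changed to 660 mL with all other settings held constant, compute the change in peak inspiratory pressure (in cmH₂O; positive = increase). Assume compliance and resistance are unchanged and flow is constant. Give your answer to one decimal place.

4.0

PIP = Vt/C + R·V̇ + PEEP (constant-flow equation of motion).
Only the elastic term changes: ΔPIP = ΔVt / C = (660 − 450) / 52.9 = 3.97 cmH2O.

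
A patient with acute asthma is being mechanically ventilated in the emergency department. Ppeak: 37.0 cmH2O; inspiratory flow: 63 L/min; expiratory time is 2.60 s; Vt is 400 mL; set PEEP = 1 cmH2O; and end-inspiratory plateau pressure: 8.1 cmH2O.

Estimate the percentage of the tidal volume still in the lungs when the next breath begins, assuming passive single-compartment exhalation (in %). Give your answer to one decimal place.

18.7

Flow: 63 L/min ÷ 60 = 1.05 L/s.
R = (PIP − Pplat)/V̇ = (37.0 − 8.1) / 1.05 = 28.9/1.05 = 27.524 cmH2O·s/L.
C = Vt/(Pplat − PEEP) = 400.0 / (8.1 − 1) = 400.0/7.1 = 56.338 mL/cmH2O.
τ = R × C = 27.524 × 0.05634 L/cmH2O = 1.551 s.
Fraction remaining at end-expiration = e^(−Te/τ) = e^(−2.60/1.551) = 0.1871 → 18.71%.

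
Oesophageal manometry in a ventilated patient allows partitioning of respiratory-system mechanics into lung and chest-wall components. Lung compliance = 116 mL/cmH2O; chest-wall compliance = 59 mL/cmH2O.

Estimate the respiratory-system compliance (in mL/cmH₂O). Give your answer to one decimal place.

39.1

Lung and chest wall are elastances in series: 1/Crs = 1/CL + 1/Ccw.
1/Crs = 1/116 + 1/59 = 0.02557.
Crs = 39.108 mL/cmH2O.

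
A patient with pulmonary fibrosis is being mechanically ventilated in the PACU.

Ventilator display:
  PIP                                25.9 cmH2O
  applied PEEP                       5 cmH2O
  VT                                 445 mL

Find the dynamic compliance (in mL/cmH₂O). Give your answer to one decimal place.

21.3

Dynamic compliance = Vt / (PIP − PEEP) = 445 / (25.9 − 5) = 445 / 20.9 = 21.292 mL/cmH2O.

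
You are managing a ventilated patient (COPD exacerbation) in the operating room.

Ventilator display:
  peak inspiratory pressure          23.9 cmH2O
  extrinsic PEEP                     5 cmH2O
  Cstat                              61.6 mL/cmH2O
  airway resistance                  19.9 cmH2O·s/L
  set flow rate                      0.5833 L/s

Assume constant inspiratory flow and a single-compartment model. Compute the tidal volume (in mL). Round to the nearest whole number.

Equation of motion (constant flow): PIP = Vt/C + R·V̇ + PEEP.
Vt/C = PIP − R·V̇ − PEEP = 23.9 − 11.608 − 5 = 7.292 cmH2O.
Vt = C × 7.292 = 61.6 × 7.292 = 449.19 mL.

449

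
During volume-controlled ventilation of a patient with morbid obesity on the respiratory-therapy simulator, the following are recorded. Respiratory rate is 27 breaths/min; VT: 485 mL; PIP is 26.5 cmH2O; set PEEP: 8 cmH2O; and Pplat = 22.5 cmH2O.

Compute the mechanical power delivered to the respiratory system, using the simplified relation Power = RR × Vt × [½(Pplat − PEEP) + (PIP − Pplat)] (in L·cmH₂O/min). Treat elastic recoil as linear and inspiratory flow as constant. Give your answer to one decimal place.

147.3

Per-breath work = Vt × [½(Pplat−PEEP) + (PIP−Pplat)] = 0.485 × [0.5×14.5 + 4.0] = 0.485 × 11.25 = 5.456 L·cmH2O.
Power = 27 × 5.456 = 147.31 L·cmH2O/min.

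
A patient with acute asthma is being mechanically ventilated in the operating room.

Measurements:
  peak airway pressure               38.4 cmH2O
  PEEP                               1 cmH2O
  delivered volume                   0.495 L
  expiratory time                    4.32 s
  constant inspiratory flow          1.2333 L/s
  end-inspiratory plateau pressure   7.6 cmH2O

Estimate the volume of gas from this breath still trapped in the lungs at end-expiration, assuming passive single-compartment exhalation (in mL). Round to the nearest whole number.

R = (PIP − Pplat)/V̇ = (38.4 − 7.6) / 1.2333 = 30.8/1.2333 = 24.974 cmH2O·s/L.
C = Vt/(Pplat − PEEP) = 495.0 / (7.6 − 1) = 495.0/6.6 = 75.0 mL/cmH2O.
τ = R × C = 24.974 × 0.075 L/cmH2O = 1.873 s.
Fraction remaining = e^(−Te/τ) = e^(−4.32/1.873) = 0.09961.
Trapped volume = 495.0 × 0.09961 = 49.307 mL.

49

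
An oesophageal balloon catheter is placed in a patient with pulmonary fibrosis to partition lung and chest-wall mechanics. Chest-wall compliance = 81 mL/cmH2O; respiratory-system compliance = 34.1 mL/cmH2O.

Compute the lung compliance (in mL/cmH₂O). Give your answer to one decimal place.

58.9

1/CL = 1/Crs − 1/Ccw.
1/CL = 1/34.1 − 1/81 = 0.01698.
CL = 58.893 mL/cmH2O.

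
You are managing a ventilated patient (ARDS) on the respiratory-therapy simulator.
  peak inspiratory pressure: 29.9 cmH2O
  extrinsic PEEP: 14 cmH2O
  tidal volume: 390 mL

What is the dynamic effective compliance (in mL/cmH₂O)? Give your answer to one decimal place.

24.5

Dynamic compliance = Vt / (PIP − PEEP) = 390 / (29.9 − 14) = 390 / 15.9 = 24.528 mL/cmH2O.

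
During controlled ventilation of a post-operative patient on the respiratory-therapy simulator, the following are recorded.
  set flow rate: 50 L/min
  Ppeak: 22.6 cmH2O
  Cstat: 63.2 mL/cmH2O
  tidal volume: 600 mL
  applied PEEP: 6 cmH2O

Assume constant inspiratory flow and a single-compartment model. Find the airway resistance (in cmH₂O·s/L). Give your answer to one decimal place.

8.5

Flow: 50 L/min ÷ 60 = 0.8333 L/s.
Equation of motion (constant flow): PIP = Vt/C + R·V̇ + PEEP.
R·V̇ = PIP − Vt/C − PEEP = 22.6 − 600/63.2 − 6 = 22.6 − 9.494 − 6 = 7.106 cmH2O.
R = 7.106 / 0.8333 = 8.528 cmH2O·s/L.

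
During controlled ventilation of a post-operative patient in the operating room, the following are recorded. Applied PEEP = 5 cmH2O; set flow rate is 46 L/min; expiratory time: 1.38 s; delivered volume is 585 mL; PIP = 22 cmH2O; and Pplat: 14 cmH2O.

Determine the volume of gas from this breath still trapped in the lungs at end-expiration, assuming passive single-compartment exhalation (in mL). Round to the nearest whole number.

Flow: 46 L/min ÷ 60 = 0.7667 L/s.
R = (PIP − Pplat)/V̇ = (22 − 14) / 0.7667 = 8.0/0.7667 = 10.434 cmH2O·s/L.
C = Vt/(Pplat − PEEP) = 585.0 / (14 − 5) = 585.0/9.0 = 65.0 mL/cmH2O.
τ = R × C = 10.434 × 0.065 L/cmH2O = 0.6782 s.
Fraction remaining = e^(−Te/τ) = e^(−1.38/0.6782) = 0.1307.
Trapped volume = 585.0 × 0.1307 = 76.46 mL.

76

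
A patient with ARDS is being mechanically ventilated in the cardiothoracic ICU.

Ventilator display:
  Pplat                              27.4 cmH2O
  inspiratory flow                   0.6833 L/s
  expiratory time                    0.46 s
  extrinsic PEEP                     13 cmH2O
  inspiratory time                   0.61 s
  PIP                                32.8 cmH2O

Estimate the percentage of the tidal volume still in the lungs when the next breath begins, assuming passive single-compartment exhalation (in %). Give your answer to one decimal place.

13.4

Vt = flow × Ti = 0.6833 L/s × 0.61 s × 1000 mL/L = 416.81 mL.
R = (PIP − Pplat)/V̇ = (32.8 − 27.4) / 0.6833 = 5.4/0.6833 = 7.903 cmH2O·s/L.
C = Vt/(Pplat − PEEP) = 416.81 / (27.4 − 13) = 416.81/14.4 = 28.945 mL/cmH2O.
τ = R × C = 7.903 × 0.02895 L/cmH2O = 0.2288 s.
Fraction remaining at end-expiration = e^(−Te/τ) = e^(−0.46/0.2288) = 0.1339 → 13.39%.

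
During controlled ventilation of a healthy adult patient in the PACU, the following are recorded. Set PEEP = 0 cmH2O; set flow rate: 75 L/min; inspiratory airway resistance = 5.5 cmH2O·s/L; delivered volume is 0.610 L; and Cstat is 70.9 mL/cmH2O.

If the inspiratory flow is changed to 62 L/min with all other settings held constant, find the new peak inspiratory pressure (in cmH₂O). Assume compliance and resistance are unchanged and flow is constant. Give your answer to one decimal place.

14.3

Flow: 75 L/min ÷ 60 = 1.25 L/s.
New flow: 62 L/min ÷ 60 = 1.0333 L/s.
PIP = Vt/C + R·V̇ + PEEP (constant-flow equation of motion).
Only the resistive term changes: ΔPIP = R × ΔV̇ = 5.5 × (1.0333 − 1.25) = 5.5 × -0.2167 = -1.192 cmH2O.
Original PIP = 610/70.9 + 5.5×1.25 + 0 = 15.479 cmH2O; new PIP = 15.479 + (-1.192) = 14.287 cmH2O.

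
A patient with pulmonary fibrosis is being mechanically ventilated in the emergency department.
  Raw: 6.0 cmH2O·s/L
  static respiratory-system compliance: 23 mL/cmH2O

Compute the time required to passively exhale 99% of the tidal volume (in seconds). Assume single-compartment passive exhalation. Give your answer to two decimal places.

τ = R × C = 6.0 × 23 mL/cmH2O = 6.0 × 0.023 L/cmH2O = 0.138 s.
Exhaled fraction f = 1 − e^(−t/τ) → t = −τ·ln(1 − f) = −0.138·ln(0.01) = 0.6355 s.

0.64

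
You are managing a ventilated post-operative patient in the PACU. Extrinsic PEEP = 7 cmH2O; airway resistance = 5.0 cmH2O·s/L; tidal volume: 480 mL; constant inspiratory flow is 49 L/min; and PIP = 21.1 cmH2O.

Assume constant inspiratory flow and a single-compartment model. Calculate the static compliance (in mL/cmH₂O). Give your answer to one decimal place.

Flow: 49 L/min ÷ 60 = 0.8167 L/s.
Equation of motion (constant flow): PIP = Vt/C + R·V̇ + PEEP.
Vt/C = PIP − R·V̇ − PEEP = 21.1 − 5.0×0.8167 − 7 = 21.1 − 4.084 − 7 = 10.016 cmH2O.
C = Vt / 10.016 = 480 / 10.016 = 47.923 mL/cmH2O.

47.9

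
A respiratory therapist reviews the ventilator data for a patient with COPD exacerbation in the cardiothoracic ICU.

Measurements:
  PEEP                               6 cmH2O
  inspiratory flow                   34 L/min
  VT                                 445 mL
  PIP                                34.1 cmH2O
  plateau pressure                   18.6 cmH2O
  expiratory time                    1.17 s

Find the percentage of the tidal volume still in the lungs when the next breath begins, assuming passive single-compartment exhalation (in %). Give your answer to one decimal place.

29.8

Flow: 34 L/min ÷ 60 = 0.5667 L/s.
R = (PIP − Pplat)/V̇ = (34.1 − 18.6) / 0.5667 = 15.5/0.5667 = 27.351 cmH2O·s/L.
C = Vt/(Pplat − PEEP) = 445.0 / (18.6 − 6) = 445.0/12.6 = 35.317 mL/cmH2O.
τ = R × C = 27.351 × 0.03532 L/cmH2O = 0.966 s.
Fraction remaining at end-expiration = e^(−Te/τ) = e^(−1.17/0.966) = 0.2978 → 29.78%.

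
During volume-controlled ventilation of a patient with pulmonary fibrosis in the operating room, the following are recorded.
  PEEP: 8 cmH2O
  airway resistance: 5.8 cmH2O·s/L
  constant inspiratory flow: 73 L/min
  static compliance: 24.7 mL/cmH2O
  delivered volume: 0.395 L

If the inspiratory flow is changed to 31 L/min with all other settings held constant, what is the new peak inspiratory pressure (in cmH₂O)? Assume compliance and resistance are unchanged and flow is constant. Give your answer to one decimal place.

27.0

Flow: 73 L/min ÷ 60 = 1.2167 L/s.
New flow: 31 L/min ÷ 60 = 0.5167 L/s.
PIP = Vt/C + R·V̇ + PEEP (constant-flow equation of motion).
Only the resistive term changes: ΔPIP = R × ΔV̇ = 5.8 × (0.5167 − 1.2167) = 5.8 × -0.7 = -4.06 cmH2O.
Original PIP = 395/24.7 + 5.8×1.2167 + 8 = 31.049 cmH2O; new PIP = 31.049 + (-4.06) = 26.989 cmH2O.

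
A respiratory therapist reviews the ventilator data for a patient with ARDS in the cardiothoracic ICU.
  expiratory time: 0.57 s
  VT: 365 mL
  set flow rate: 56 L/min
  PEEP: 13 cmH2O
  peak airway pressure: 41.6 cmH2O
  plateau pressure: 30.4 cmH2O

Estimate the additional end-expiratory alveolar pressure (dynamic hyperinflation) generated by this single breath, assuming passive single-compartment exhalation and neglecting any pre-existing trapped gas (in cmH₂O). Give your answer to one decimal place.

1.8

Flow: 56 L/min ÷ 60 = 0.9333 L/s.
R = (PIP − Pplat)/V̇ = (41.6 − 30.4) / 0.9333 = 11.2/0.9333 = 12.0 cmH2O·s/L.
C = Vt/(Pplat − PEEP) = 365.0 / (30.4 − 13) = 365.0/17.4 = 20.977 mL/cmH2O.
τ = R × C = 12.0 × 0.02098 L/cmH2O = 0.2518 s.
Fraction remaining = e^(−Te/τ) = e^(−0.57/0.2518) = 0.104; trapped volume = 365.0 × 0.104 = 37.96 mL.
Additional alveolar pressure from trapping ≈ V_trapped / C = 37.96 / 20.977 = 1.81 cmH2O.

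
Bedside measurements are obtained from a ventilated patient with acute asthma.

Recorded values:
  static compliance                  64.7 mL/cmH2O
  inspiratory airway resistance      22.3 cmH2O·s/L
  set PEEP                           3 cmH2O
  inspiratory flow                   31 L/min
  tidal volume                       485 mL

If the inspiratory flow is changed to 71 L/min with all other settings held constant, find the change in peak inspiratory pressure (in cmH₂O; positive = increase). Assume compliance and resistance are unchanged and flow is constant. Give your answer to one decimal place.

14.9

Flow: 31 L/min ÷ 60 = 0.5167 L/s.
New flow: 71 L/min ÷ 60 = 1.1833 L/s.
PIP = Vt/C + R·V̇ + PEEP (constant-flow equation of motion).
Only the resistive term changes: ΔPIP = R × ΔV̇ = 22.3 × (1.1833 − 0.5167) = 22.3 × 0.6666 = 14.865 cmH2O.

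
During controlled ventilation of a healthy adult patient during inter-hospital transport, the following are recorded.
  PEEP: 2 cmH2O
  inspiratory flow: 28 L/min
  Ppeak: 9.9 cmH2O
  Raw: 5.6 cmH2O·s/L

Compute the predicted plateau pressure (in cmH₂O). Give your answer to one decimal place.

Flow: 28 L/min ÷ 60 = 0.4667 L/s.
Pplat = PIP − Raw × flow = 9.9 − 5.6 × 0.4667 = 9.9 − 2.614 = 7.286 cmH2O.

7.3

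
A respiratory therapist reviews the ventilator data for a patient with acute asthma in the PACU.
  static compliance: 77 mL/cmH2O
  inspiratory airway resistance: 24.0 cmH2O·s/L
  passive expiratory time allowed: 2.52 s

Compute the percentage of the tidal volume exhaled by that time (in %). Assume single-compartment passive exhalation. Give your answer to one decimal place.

τ = R × C = 24.0 × 77 mL/cmH2O = 24.0 × 0.077 L/cmH2O = 1.848 s.
Passive exhalation: V(t)/V₀ = e^(−t/τ) = e^(−2.52/1.848) = 0.2557.
Fraction exhaled = 1 − 0.2557 = 0.7443 → 74.43%.

74.4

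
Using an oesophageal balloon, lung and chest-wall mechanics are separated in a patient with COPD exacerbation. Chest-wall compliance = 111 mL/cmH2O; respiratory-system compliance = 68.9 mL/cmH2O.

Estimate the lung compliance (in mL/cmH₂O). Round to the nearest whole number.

182

1/CL = 1/Crs − 1/Ccw.
1/CL = 1/68.9 − 1/111 = 0.005505.
CL = 181.65 mL/cmH2O.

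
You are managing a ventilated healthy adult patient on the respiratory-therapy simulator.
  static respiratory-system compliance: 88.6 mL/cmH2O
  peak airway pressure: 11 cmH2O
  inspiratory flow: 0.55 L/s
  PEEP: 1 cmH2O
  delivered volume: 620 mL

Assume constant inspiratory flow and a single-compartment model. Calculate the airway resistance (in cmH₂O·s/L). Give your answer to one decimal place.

5.5

Equation of motion (constant flow): PIP = Vt/C + R·V̇ + PEEP.
R·V̇ = PIP − Vt/C − PEEP = 11 − 620/88.6 − 1 = 11 − 6.998 − 1 = 3.002 cmH2O.
R = 3.002 / 0.55 = 5.458 cmH2O·s/L.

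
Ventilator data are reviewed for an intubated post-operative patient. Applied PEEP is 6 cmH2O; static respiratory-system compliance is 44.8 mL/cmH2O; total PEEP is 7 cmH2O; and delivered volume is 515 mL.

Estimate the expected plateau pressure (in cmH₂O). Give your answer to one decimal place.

18.5

End-expiratory occlusion gives total PEEP = 7 cmH2O (intrinsic PEEP = 7 − 6 = 1). Use total PEEP for the elastic gradient.
Pplat = PEEPtotal + Vt / Cstat = 7 + 515 / 44.8 = 7 + 11.496 = 18.496 cmH2O.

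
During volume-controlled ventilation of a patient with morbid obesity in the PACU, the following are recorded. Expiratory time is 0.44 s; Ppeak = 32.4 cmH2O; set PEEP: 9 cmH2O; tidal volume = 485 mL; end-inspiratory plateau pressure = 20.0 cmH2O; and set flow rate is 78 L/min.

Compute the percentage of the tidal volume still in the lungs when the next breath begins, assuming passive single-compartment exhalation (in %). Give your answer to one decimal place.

Flow: 78 L/min ÷ 60 = 1.3 L/s.
R = (PIP − Pplat)/V̇ = (32.4 − 20.0) / 1.3 = 12.4/1.3 = 9.538 cmH2O·s/L.
C = Vt/(Pplat − PEEP) = 485.0 / (20.0 − 9) = 485.0/11.0 = 44.091 mL/cmH2O.
τ = R × C = 9.538 × 0.04409 L/cmH2O = 0.4205 s.
Fraction remaining at end-expiration = e^(−Te/τ) = e^(−0.44/0.4205) = 0.3512 → 35.12%.

35.1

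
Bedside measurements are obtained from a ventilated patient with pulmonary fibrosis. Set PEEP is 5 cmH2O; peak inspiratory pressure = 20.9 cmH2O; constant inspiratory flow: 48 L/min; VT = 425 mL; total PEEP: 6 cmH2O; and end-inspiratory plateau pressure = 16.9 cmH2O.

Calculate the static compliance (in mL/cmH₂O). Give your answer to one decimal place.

End-expiratory occlusion gives total PEEP = 6 cmH2O (intrinsic PEEP = 6 − 5 = 1). Use total PEEP for the elastic gradient.
Cstat = Vt / (Pplat − PEEPtotal) = 425 / (16.9 − 6) = 425 / 10.9 = 38.991 mL/cmH2O.

39.0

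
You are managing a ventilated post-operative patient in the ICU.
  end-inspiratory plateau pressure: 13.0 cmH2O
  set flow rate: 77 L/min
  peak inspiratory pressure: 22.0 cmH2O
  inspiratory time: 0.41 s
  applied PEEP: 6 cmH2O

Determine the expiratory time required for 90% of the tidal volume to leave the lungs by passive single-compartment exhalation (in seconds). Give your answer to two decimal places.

Flow: 77 L/min ÷ 60 = 1.2833 L/s.
Vt = flow × Ti = 1.2833 L/s × 0.41 s × 1000 mL/L = 526.15 mL.
R = (PIP − Pplat)/V̇ = (22.0 − 13.0) / 1.2833 = 9.0/1.2833 = 7.013 cmH2O·s/L.
C = Vt/(Pplat − PEEP) = 526.15 / (13.0 − 6) = 526.15/7.0 = 75.164 mL/cmH2O.
τ = R × C = 7.013 × 0.07516 L/cmH2O = 0.5271 s.
t = −τ·ln(1 − 0.90) = −0.5271·ln(0.1) = 1.214 s.

1.21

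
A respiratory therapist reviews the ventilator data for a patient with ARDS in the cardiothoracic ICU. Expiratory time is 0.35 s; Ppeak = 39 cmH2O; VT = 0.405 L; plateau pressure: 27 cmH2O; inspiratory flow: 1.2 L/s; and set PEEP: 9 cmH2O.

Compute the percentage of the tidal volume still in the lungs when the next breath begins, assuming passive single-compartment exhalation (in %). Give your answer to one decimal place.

R = (PIP − Pplat)/V̇ = (39 − 27) / 1.2 = 12.0/1.2 = 10.0 cmH2O·s/L.
C = Vt/(Pplat − PEEP) = 405.0 / (27 − 9) = 405.0/18.0 = 22.5 mL/cmH2O.
τ = R × C = 10.0 × 0.0225 L/cmH2O = 0.225 s.
Fraction remaining at end-expiration = e^(−Te/τ) = e^(−0.35/0.225) = 0.2111 → 21.11%.

21.1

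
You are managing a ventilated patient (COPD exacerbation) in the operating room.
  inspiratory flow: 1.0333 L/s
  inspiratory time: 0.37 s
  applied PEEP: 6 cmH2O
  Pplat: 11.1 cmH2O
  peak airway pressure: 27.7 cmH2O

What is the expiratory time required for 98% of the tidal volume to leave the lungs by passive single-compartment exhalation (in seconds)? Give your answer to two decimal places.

Vt = flow × Ti = 1.0333 L/s × 0.37 s × 1000 mL/L = 382.32 mL.
R = (PIP − Pplat)/V̇ = (27.7 − 11.1) / 1.0333 = 16.6/1.0333 = 16.065 cmH2O·s/L.
C = Vt/(Pplat − PEEP) = 382.32 / (11.1 − 6) = 382.32/5.1 = 74.965 mL/cmH2O.
τ = R × C = 16.065 × 0.07497 L/cmH2O = 1.204 s.
t = −τ·ln(1 − 0.98) = −1.204·ln(0.02) = 4.71 s.

4.71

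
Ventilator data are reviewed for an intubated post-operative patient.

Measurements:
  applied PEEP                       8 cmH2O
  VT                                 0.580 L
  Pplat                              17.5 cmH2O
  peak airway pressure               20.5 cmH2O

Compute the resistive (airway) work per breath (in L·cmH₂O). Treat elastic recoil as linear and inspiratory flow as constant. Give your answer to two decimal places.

1.74

With constant inspiratory flow the resistive pressure is constant at PIP − Pplat = 20.5 − 17.5 = 3.0 cmH2O, so resistive work = 3.0 × 0.580 = 1.74 L·cmH2O.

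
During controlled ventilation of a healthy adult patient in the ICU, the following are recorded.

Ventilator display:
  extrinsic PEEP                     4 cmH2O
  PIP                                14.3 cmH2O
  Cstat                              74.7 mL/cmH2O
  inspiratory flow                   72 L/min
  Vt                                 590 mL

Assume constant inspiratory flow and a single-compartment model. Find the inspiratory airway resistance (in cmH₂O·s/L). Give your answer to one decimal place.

2.0

Flow: 72 L/min ÷ 60 = 1.2 L/s.
Equation of motion (constant flow): PIP = Vt/C + R·V̇ + PEEP.
R·V̇ = PIP − Vt/C − PEEP = 14.3 − 590/74.7 − 4 = 14.3 − 7.898 − 4 = 2.402 cmH2O.
R = 2.402 / 1.2 = 2.002 cmH2O·s/L.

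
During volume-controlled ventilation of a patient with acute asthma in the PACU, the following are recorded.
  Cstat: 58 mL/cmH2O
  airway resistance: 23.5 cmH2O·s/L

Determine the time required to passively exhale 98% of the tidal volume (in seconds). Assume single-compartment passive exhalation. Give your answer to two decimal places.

τ = R × C = 23.5 × 58 mL/cmH2O = 23.5 × 0.058 L/cmH2O = 1.363 s.
Exhaled fraction f = 1 − e^(−t/τ) → t = −τ·ln(1 − f) = −1.363·ln(0.02) = 5.332 s.

5.33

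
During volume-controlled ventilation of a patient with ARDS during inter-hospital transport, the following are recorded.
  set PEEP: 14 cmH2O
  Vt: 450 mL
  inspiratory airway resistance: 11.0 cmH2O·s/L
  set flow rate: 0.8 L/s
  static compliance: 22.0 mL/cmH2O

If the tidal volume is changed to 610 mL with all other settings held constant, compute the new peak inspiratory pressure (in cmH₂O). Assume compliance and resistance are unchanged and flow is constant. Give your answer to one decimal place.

PIP = Vt/C + R·V̇ + PEEP (constant-flow equation of motion).
Only the elastic term changes: ΔPIP = ΔVt / C = (610 − 450) / 22.0 = 7.273 cmH2O.
Original PIP = 450/22.0 + 11.0×0.8 + 14 = 43.255 cmH2O; new PIP = 43.255 + (7.273) = 50.528 cmH2O.

50.5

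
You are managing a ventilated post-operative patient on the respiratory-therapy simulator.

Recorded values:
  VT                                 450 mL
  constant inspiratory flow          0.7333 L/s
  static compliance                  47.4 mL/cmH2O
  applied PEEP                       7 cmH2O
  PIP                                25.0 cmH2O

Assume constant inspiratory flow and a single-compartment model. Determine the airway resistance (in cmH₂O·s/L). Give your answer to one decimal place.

11.6

Equation of motion (constant flow): PIP = Vt/C + R·V̇ + PEEP.
R·V̇ = PIP − Vt/C − PEEP = 25.0 − 450/47.4 − 7 = 25.0 − 9.494 − 7 = 8.506 cmH2O.
R = 8.506 / 0.7333 = 11.6 cmH2O·s/L.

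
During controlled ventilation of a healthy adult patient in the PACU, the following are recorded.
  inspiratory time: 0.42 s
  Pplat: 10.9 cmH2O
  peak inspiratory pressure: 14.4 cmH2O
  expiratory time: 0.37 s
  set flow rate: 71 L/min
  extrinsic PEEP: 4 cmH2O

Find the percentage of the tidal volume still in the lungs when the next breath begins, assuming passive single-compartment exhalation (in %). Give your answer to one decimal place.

17.6

Flow: 71 L/min ÷ 60 = 1.1833 L/s.
Vt = flow × Ti = 1.1833 L/s × 0.42 s × 1000 mL/L = 496.99 mL.
R = (PIP − Pplat)/V̇ = (14.4 − 10.9) / 1.1833 = 3.5/1.1833 = 2.958 cmH2O·s/L.
C = Vt/(Pplat − PEEP) = 496.99 / (10.9 − 4) = 496.99/6.9 = 72.028 mL/cmH2O.
τ = R × C = 2.958 × 0.07203 L/cmH2O = 0.2131 s.
Fraction remaining at end-expiration = e^(−Te/τ) = e^(−0.37/0.2131) = 0.1762 → 17.62%.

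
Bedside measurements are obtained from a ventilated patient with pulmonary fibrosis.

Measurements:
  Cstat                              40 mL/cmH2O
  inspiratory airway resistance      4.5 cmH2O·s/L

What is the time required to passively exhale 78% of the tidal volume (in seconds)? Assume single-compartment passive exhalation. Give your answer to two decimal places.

0.27

τ = R × C = 4.5 × 40 mL/cmH2O = 4.5 × 0.040 L/cmH2O = 0.18 s.
Exhaled fraction f = 1 − e^(−t/τ) → t = −τ·ln(1 − f) = −0.18·ln(0.22) = 0.2725 s.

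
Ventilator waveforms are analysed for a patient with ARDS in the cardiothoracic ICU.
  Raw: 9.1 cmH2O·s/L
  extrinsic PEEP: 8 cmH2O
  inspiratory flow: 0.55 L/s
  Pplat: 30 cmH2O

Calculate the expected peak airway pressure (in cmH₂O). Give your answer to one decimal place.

PIP = Pplat + Raw × flow = 30 + 9.1 × 0.55 = 30 + 5.005 = 35.005 cmH2O.

35.0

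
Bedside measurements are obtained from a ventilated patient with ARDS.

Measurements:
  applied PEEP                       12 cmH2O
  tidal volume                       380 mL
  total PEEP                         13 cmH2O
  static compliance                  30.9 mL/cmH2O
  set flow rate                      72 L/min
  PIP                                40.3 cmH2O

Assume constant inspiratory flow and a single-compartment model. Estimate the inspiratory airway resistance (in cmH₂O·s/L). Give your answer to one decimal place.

12.5

Flow: 72 L/min ÷ 60 = 1.2 L/s.
Total PEEP = 13 cmH2O (set 12 + intrinsic 1); this is the baseline alveolar pressure.
Equation of motion (constant flow): PIP = Vt/C + R·V̇ + PEEP.
R·V̇ = PIP − Vt/C − PEEP = 40.3 − 380/30.9 − 13 = 40.3 − 12.298 − 13 = 15.002 cmH2O.
R = 15.002 / 1.2 = 12.502 cmH2O·s/L.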